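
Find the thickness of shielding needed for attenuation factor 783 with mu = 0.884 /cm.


x = ln(factor) / mu
x = ln(783) / 0.884
x = 7.5375 cm

7.5375


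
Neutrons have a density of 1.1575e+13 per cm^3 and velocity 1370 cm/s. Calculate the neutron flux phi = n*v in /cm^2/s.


phi = n * v
phi = 1.1575e+13 * 1370
phi = 1.5858e+16 /cm^2/s

1.5858e+16


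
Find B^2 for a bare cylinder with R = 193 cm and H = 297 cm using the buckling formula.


B^2 = (2.405/R)^2 + (pi/H)^2
B^2 = (2.405/193)^2 + (pi/297)^2
B^2 = 2.6717e-04 /cm^2

2.6717e-04


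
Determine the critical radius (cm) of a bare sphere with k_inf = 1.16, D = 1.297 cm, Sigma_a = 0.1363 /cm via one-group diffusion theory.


L^2 = D / Sigma_a = 1.297 / 0.1363 = 9.515774 cm^2
B_m^2 = (k_inf - 1) / L^2 = (1.16 - 1) / 9.515774 = 0.01681419 /cm^2
For a bare sphere: B_g = pi/R, so R_c = pi / sqrt(B_m^2)
R_c = pi / sqrt(0.01681419) = 24.228 cm

24.228


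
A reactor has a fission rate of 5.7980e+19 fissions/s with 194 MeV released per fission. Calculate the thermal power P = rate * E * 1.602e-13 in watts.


P = fission_rate * E_MeV * 1.602e-13
P = 5.7980e+19 * 194 * 1.602e-13
P = 1.8019e+09 W

1.8019e+09


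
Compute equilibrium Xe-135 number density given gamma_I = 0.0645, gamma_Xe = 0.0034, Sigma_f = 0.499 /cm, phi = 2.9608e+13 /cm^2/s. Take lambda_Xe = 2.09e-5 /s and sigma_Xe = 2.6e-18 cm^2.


Xe_eq = (gamma_I + gamma_Xe) * Sigma_f * phi / (lambda_Xe + sigma_Xe * phi)
Numerator = (0.0645 + 0.0034) * 0.499 * 2.9608e+13 = 1.003181e+12
Denominator = 2.09e-5 + 2.6e-18 * 2.9608e+13 = 9.788080e-05
Xe_eq = 1.003181e+12 / 9.788080e-05 = 1.0249e+16 /cm^3

1.0249e+16


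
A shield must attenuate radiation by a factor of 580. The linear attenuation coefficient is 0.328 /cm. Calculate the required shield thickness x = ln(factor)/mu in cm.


x = ln(factor) / mu
x = ln(580) / 0.328
x = 19.399 cm

19.399


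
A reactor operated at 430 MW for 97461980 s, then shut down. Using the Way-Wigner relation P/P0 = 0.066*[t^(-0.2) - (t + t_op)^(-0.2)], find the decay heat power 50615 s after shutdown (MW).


P/P0 = 0.066 * [t^(-0.2) - (t + t_op)^(-0.2)]
P/P0 = 0.066 * [50615^(-0.2) - (50615 + 97461980)^(-0.2)]
P/P0 = 0.066 * [0.1145893 - 0.02524573] = 0.005896676
P = 430 * 0.005896676 = 2.5356 MW

2.5356


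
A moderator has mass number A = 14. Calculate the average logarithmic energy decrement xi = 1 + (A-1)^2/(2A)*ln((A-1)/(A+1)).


xi = 1 + (A-1)^2/(2A) * ln((A-1)/(A+1))
xi = 1 + (14-1)^2/(2*14) * ln((14-1)/(14 +1))
xi = 0.13628

0.13628


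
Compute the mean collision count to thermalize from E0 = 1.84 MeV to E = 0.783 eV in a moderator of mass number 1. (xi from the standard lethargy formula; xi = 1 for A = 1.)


xi = 1 + (A-1)^2/(2A)*ln((A-1)/(A+1)) = 1 (for A = 1)
n = ln(E0/E) / xi
n = ln(1.84e6 / 0.783) / 1
n = ln(2.349936e+06) / 1 = 14.670

14.670


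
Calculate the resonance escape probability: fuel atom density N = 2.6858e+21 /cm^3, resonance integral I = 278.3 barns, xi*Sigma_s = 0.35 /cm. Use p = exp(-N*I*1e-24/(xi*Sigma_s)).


p = exp(-N * I * 1e-24 / (xi*Sigma_s))
p = exp(-2.6858e+21 * 278.3 * 1e-24 / 0.35)
p = 0.11817

0.11817


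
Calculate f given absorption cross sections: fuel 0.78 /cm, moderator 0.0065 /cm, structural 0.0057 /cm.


f = Sigma_a_fuel / (Sigma_a_fuel + Sigma_a_mod + Sigma_a_other)
f = 0.78 / (0.78 + 0.0065 + 0.0057)
f = 0.98460

0.98460


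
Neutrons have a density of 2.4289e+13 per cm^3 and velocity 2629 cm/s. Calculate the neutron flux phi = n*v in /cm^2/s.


phi = n * v
phi = 2.4289e+13 * 2629
phi = 6.3856e+16 /cm^2/s

6.3856e+16


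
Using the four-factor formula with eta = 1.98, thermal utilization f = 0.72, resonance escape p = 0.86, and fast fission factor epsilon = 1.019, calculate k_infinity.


k_inf = eta * f * p * epsilon
k_inf = 1.98 * 0.72 * 0.86 * 1.019
k_inf = 1.2493

1.2493


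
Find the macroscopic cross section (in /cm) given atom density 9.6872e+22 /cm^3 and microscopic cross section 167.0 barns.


Sigma = N * sigma_barns * 1e-24
Sigma = 9.6872e+22 * 167.0 * 1e-24
Sigma = 16.178 /cm

16.178


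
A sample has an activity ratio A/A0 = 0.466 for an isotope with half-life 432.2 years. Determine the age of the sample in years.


lambda = ln(2) / t_half = ln(2) / 432.2 = 0.001603765 /yr
t = -ln(A/A0) / lambda
t = -ln(0.466) / 0.001603765
t = 476.11 yr

476.11


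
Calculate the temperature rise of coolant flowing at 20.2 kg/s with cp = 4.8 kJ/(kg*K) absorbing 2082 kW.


dT = Q / (m_dot * cp)
dT = 2082 / (20.2 * 4.8)
dT = 21.473 C

21.473


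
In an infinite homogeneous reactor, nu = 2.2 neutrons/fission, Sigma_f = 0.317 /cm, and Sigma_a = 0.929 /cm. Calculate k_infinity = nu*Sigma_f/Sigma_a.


k_inf = nu * Sigma_f / Sigma_a
k_inf = 2.2 * 0.317 / 0.929
k_inf = 0.75070

0.75070


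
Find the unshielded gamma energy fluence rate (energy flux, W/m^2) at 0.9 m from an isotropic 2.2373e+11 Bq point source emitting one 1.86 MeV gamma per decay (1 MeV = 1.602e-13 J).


psi = A * E * 1.602e-13 / (4*pi*r^2)
psi = 2.2373e+11 * 1.86 * 1.602e-13 / (4*pi*0.9^2)
psi = 0.0065494 W/m^2

0.0065494


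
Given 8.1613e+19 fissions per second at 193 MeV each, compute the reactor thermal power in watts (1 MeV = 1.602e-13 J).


P = fission_rate * E_MeV * 1.602e-13
P = 8.1613e+19 * 193 * 1.602e-13
P = 2.5234e+09 W

2.5234e+09


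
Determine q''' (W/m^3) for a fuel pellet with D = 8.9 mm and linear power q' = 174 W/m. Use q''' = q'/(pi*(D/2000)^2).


r = D / 2 / 1000 = 8.9 / 2 / 1000 = 0.00445 m
q''' = q' / (pi * r^2)
q''' = 174 / (pi * 0.00445^2)
q''' = 2.7969e+06 W/m^3

2.7969e+06


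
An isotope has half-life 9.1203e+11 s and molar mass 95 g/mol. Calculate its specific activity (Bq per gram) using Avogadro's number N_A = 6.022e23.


lambda = ln(2) / t_half = ln(2) / 9.1203e+11 = 7.600048e-13 /s
SA = lambda * N_A / M
SA = 7.600048e-13 * 6.022e23 / 95
SA = 4.8176e+09 Bq/g

4.8176e+09


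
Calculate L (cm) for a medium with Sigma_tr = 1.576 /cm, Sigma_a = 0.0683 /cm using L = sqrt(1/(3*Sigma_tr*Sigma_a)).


D = 1 / (3 * Sigma_tr) = 1 / (3 * 1.576) = 0.2115059 cm
L = sqrt(D / Sigma_a)
L = sqrt(0.2115059 / 0.0683)
L = 1.7597 cm

1.7597


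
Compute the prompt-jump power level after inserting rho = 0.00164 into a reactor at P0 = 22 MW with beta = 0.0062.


P1/P0 = beta / (beta - rho)
P1/P0 = 0.0062 / (0.0062 - 0.00164) = 1.359649
P1 = 22 * 1.359649 = 29.912 MW

29.912


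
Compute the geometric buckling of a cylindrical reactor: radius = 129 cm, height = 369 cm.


B^2 = (2.405/R)^2 + (pi/H)^2
B^2 = (2.405/129)^2 + (pi/369)^2
B^2 = 4.2006e-04 /cm^2

4.2006e-04


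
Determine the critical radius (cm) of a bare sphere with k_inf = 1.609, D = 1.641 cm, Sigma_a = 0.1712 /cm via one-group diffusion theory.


L^2 = D / Sigma_a = 1.641 / 0.1712 = 9.585280 cm^2
B_m^2 = (k_inf - 1) / L^2 = (1.609 - 1) / 9.585280 = 0.06353492 /cm^2
For a bare sphere: B_g = pi/R, so R_c = pi / sqrt(B_m^2)
R_c = pi / sqrt(0.06353492) = 12.464 cm

12.464


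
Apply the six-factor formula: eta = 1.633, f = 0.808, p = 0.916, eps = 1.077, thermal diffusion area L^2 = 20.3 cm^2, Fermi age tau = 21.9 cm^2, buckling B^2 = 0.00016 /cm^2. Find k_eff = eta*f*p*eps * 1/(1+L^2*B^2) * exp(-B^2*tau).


k_inf = eta*f*p*eps = 1.633*0.808*0.916*1.077 = 1.301693
P_TNL = 1/(1 + L^2*B^2) = 1/(1 + 20.3*0.00016) = 0.9967625
P_FNL = exp(-B^2*tau) = exp(-0.00016*21.9) = 0.9965021
k_eff = k_inf * P_TNL * P_FNL = 1.301693 * 0.9967625 * 0.9965021
k_eff = 1.2929

1.2929


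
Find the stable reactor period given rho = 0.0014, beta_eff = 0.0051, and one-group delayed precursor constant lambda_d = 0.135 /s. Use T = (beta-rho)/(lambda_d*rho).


T = (beta - rho) / (lambda_d * rho)
T = (0.0051 - 0.0014) / (0.135 * 0.0014)
T = 19.577 s

19.577


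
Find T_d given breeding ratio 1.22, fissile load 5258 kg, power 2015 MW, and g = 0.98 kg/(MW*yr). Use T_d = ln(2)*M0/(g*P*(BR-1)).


Breeding gain G = BR - 1 = 1.22 - 1 = 0.22
Fissile production rate = g * P * G = 0.98 * 2015 * 0.22 = 434.434 kg/yr
T_d = ln(2) * M0 / (g * P * G)
T_d = ln(2) * 5258 / 434.434 = 8.3892 yr

8.3892


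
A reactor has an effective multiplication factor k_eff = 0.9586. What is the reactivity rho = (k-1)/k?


rho = (k_eff - 1) / k_eff
rho = (0.9586 - 1) / 0.9586
rho = -0.043188

-0.043188


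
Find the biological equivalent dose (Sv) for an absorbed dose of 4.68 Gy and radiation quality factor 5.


H = D * Q
H = 4.68 * 5
H = 23.400 Sv

23.400


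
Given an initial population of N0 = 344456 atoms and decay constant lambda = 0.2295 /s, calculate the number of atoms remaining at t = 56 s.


N = N0 * exp(-lambda * t)
N = 344456 * exp(-0.2295 * 56)
N = 0.90278

0.90278


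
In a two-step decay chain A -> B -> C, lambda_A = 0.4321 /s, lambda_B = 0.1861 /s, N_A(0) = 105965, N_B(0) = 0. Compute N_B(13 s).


N_B(t) = lambda_A * N_A0 / (lambda_B - lambda_A) * [exp(-lambda_A*t) - exp(-lambda_B*t)]
exp(-0.4321*13) = 0.003634441; exp(-0.1861*13) = 0.08898388
N_B = 0.4321 * 105965 / (0.1861 - 0.4321) * (0.003634441 - 0.08898388)
N_B = 15886

15886


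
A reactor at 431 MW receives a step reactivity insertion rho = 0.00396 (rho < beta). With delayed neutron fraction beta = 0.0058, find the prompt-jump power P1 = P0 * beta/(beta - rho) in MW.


P1/P0 = beta / (beta - rho)
P1/P0 = 0.0058 / (0.0058 - 0.00396) = 3.152174
P1 = 431 * 3.152174 = 1358.6 MW

1358.6


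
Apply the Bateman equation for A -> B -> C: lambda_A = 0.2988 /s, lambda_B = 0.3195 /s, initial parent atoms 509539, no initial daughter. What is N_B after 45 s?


N_B(t) = lambda_A * N_A0 / (lambda_B - lambda_A) * [exp(-lambda_A*t) - exp(-lambda_B*t)]
exp(-0.2988*45) = 1.447026e-06; exp(-0.3195*45) = 5.700738e-07
N_B = 0.2988 * 509539 / (0.3195 - 0.2988) * (1.447026e-06 - 5.700738e-07)
N_B = 6.4501

6.4501


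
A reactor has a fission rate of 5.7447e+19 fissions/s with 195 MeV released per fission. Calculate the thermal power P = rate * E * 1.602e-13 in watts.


P = fission_rate * E_MeV * 1.602e-13
P = 5.7447e+19 * 195 * 1.602e-13
P = 1.7946e+09 W

1.7946e+09


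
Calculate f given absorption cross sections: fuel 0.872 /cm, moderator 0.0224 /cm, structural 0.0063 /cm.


f = Sigma_a_fuel / (Sigma_a_fuel + Sigma_a_mod + Sigma_a_other)
f = 0.872 / (0.872 + 0.0224 + 0.0063)
f = 0.96814

0.96814


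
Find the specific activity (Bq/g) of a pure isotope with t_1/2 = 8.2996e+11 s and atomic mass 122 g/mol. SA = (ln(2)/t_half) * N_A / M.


lambda = ln(2) / t_half = ln(2) / 8.2996e+11 = 8.351573e-13 /s
SA = lambda * N_A / M
SA = 8.351573e-13 * 6.022e23 / 122
SA = 4.1224e+09 Bq/g

4.1224e+09


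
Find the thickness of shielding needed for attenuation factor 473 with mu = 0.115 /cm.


x = ln(factor) / mu
x = ln(473) / 0.115
x = 53.557 cm

53.557


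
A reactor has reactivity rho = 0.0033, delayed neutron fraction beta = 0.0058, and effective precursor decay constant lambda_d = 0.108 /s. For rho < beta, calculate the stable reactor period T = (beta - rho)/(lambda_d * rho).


T = (beta - rho) / (lambda_d * rho)
T = (0.0058 - 0.0033) / (0.108 * 0.0033)
T = 7.0146 s

7.0146


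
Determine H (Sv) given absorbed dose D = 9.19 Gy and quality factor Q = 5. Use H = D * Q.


H = D * Q
H = 9.19 * 5
H = 45.950 Sv

45.950


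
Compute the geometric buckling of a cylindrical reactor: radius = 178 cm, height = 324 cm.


B^2 = (2.405/R)^2 + (pi/H)^2
B^2 = (2.405/178)^2 + (pi/324)^2
B^2 = 2.7657e-04 /cm^2

2.7657e-04


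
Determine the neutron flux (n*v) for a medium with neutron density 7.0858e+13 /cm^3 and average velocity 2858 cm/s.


phi = n * v
phi = 7.0858e+13 * 2858
phi = 2.0251e+17 /cm^2/s

2.0251e+17


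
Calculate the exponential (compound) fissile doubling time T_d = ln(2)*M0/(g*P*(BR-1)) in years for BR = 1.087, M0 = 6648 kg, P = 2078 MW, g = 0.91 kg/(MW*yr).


Breeding gain G = BR - 1 = 1.087 - 1 = 0.087
Fissile production rate = g * P * G = 0.91 * 2078 * 0.087 = 164.51526 kg/yr
T_d = ln(2) * M0 / (g * P * G)
T_d = ln(2) * 6648 / 164.51526 = 28.010 yr

28.010


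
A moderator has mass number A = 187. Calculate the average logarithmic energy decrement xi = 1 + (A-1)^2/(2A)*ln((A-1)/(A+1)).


xi = 1 + (A-1)^2/(2A) * ln((A-1)/(A+1))
xi = 1 + (187-1)^2/(2*187) * ln((187-1)/(187 +1))
xi = 0.010657

0.010657


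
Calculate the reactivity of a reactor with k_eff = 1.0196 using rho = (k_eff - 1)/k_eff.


rho = (k_eff - 1) / k_eff
rho = (1.0196 - 1) / 1.0196
rho = 0.019223

0.019223


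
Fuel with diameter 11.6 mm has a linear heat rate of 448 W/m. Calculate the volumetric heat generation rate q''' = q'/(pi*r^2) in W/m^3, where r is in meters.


r = D / 2 / 1000 = 11.6 / 2 / 1000 = 0.0058 m
q''' = q' / (pi * r^2)
q''' = 448 / (pi * 0.0058^2)
q''' = 4.2391e+06 W/m^3

4.2391e+06


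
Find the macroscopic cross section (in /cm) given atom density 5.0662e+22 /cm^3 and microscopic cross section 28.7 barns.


Sigma = N * sigma_barns * 1e-24
Sigma = 5.0662e+22 * 28.7 * 1e-24
Sigma = 1.4540 /cm

1.4540


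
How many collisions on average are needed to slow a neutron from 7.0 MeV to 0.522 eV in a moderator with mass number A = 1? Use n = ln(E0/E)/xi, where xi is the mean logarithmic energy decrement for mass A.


xi = 1 + (A-1)^2/(2A)*ln((A-1)/(A+1)) = 1 (for A = 1)
n = ln(E0/E) / xi
n = ln(7.0e6 / 0.522) / 1
n = ln(1.340996e+07) / 1 = 16.412

16.412


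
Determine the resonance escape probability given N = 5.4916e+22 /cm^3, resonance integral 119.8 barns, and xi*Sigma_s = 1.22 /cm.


p = exp(-N * I * 1e-24 / (xi*Sigma_s))
p = exp(-5.4916e+22 * 119.8 * 1e-24 / 1.22)
p = 0.0045503

0.0045503


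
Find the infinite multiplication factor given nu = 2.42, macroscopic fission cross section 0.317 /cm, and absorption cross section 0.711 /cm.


k_inf = nu * Sigma_f / Sigma_a
k_inf = 2.42 * 0.317 / 0.711
k_inf = 1.0790

1.0790


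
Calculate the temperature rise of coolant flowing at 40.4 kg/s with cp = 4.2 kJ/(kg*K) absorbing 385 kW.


dT = Q / (m_dot * cp)
dT = 385 / (40.4 * 4.2)
dT = 2.2690 C

2.2690


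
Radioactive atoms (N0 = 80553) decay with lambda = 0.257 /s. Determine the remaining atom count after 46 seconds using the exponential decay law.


N = N0 * exp(-lambda * t)
N = 80553 * exp(-0.257 * 46)
N = 0.59136

0.59136


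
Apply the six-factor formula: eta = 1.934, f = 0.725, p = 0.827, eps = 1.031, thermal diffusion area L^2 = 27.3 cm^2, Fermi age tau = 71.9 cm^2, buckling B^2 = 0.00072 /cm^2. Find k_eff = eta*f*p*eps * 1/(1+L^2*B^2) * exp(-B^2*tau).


k_inf = eta*f*p*eps = 1.934*0.725*0.827*1.031 = 1.195525
P_TNL = 1/(1 + L^2*B^2) = 1/(1 + 27.3*0.00072) = 0.9807229
P_FNL = exp(-B^2*tau) = exp(-0.00072*71.9) = 0.9495491
k_eff = k_inf * P_TNL * P_FNL = 1.195525 * 0.9807229 * 0.9495491
k_eff = 1.1133

1.1133


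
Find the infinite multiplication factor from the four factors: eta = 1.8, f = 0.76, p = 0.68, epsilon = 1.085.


k_inf = eta * f * p * epsilon
k_inf = 1.8 * 0.76 * 0.68 * 1.085
k_inf = 1.0093

1.0093


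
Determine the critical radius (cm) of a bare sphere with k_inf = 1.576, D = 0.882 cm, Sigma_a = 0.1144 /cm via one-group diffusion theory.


L^2 = D / Sigma_a = 0.882 / 0.1144 = 7.709790 cm^2
B_m^2 = (k_inf - 1) / L^2 = (1.576 - 1) / 7.709790 = 0.07471021 /cm^2
For a bare sphere: B_g = pi/R, so R_c = pi / sqrt(B_m^2)
R_c = pi / sqrt(0.07471021) = 11.494 cm

11.494


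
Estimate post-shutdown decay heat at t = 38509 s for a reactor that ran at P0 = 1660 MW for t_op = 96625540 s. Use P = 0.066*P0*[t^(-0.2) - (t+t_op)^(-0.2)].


P/P0 = 0.066 * [t^(-0.2) - (t + t_op)^(-0.2)]
P/P0 = 0.066 * [38509^(-0.2) - (38509 + 96625540)^(-0.2)]
P/P0 = 0.066 * [0.1210285 - 0.02528989] = 0.006318748
P = 1660 * 0.006318748 = 10.489 MW

10.489


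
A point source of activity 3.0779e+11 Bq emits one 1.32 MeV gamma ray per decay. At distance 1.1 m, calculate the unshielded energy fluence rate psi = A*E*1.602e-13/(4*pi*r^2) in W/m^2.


psi = A * E * 1.602e-13 / (4*pi*r^2)
psi = 3.0779e+11 * 1.32 * 1.602e-13 / (4*pi*1.1^2)
psi = 0.0042805 W/m^2

0.0042805


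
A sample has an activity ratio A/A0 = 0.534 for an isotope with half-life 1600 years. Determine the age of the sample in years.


lambda = ln(2) / t_half = ln(2) / 1600 = 4.332170e-04 /yr
t = -ln(A/A0) / lambda
t = -ln(0.534) / 4.332170e-04
t = 1448.1 yr

1448.1


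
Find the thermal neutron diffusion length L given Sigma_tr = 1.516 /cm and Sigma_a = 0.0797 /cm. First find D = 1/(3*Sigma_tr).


D = 1 / (3 * Sigma_tr) = 1 / (3 * 1.516) = 0.2198769 cm
L = sqrt(D / Sigma_a)
L = sqrt(0.2198769 / 0.0797)
L = 1.6610 cm

1.6610


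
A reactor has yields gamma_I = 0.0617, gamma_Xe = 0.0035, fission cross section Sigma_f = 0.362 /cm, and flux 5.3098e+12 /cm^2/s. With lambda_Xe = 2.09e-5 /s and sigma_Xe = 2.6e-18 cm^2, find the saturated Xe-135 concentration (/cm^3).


Xe_eq = (gamma_I + gamma_Xe) * Sigma_f * phi / (lambda_Xe + sigma_Xe * phi)
Numerator = (0.0617 + 0.0035) * 0.362 * 5.3098e+12 = 1.253240e+11
Denominator = 2.09e-5 + 2.6e-18 * 5.3098e+12 = 3.470548e-05
Xe_eq = 1.253240e+11 / 3.470548e-05 = 3.6111e+15 /cm^3

3.6111e+15


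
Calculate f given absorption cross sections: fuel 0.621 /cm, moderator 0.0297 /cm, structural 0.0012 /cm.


f = Sigma_a_fuel / (Sigma_a_fuel + Sigma_a_mod + Sigma_a_other)
f = 0.621 / (0.621 + 0.0297 + 0.0012)
f = 0.95260

0.95260


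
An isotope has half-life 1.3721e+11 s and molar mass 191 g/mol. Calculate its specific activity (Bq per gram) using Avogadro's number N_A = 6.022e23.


lambda = ln(2) / t_half = ln(2) / 1.3721e+11 = 5.051725e-12 /s
SA = lambda * N_A / M
SA = 5.051725e-12 * 6.022e23 / 191
SA = 1.5927e+10 Bq/g

1.5927e+10


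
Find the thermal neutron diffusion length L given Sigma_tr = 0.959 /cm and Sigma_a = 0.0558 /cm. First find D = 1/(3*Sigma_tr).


D = 1 / (3 * Sigma_tr) = 1 / (3 * 0.959) = 0.3475843 cm
L = sqrt(D / Sigma_a)
L = sqrt(0.3475843 / 0.0558)
L = 2.4958 cm

2.4958


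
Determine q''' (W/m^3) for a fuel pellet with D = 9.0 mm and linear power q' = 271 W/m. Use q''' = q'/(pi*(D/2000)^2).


r = D / 2 / 1000 = 9.0 / 2 / 1000 = 0.0045 m
q''' = q' / (pi * r^2)
q''' = 271 / (pi * 0.0045^2)
q''' = 4.2599e+06 W/m^3

4.2599e+06


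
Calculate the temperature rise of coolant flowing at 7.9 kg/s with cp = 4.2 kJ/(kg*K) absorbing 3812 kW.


dT = Q / (m_dot * cp)
dT = 3812 / (7.9 * 4.2)
dT = 114.89 C

114.89


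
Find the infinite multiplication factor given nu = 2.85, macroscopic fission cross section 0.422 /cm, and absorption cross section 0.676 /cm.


k_inf = nu * Sigma_f / Sigma_a
k_inf = 2.85 * 0.422 / 0.676
k_inf = 1.7791

1.7791


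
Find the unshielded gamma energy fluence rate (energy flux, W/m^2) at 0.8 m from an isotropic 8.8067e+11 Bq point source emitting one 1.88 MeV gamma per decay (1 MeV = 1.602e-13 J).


psi = A * E * 1.602e-13 / (4*pi*r^2)
psi = 8.8067e+11 * 1.88 * 1.602e-13 / (4*pi*0.8^2)
psi = 0.032979 W/m^2

0.032979


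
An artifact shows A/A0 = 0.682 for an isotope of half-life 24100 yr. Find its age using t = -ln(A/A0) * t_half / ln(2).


lambda = ln(2) / t_half = ln(2) / 24100 = 2.876129e-05 /yr
t = -ln(A/A0) / lambda
t = -ln(0.682) / 2.876129e-05
t = 13307 yr

13307


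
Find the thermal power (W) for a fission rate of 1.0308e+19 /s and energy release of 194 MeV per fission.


P = fission_rate * E_MeV * 1.602e-13
P = 1.0308e+19 * 194 * 1.602e-13
P = 3.2036e+08 W

3.2036e+08


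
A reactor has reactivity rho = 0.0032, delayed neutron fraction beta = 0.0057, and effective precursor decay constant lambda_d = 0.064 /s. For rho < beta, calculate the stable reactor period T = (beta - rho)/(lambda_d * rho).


T = (beta - rho) / (lambda_d * rho)
T = (0.0057 - 0.0032) / (0.064 * 0.0032)
T = 12.207 s

12.207


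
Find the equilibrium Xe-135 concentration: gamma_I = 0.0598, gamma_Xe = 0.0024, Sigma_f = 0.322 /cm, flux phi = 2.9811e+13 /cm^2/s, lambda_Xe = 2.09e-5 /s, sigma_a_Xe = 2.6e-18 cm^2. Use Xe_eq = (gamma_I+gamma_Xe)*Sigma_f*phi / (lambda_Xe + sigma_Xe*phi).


Xe_eq = (gamma_I + gamma_Xe) * Sigma_f * phi / (lambda_Xe + sigma_Xe * phi)
Numerator = (0.0598 + 0.0024) * 0.322 * 2.9811e+13 = 5.970666e+11
Denominator = 2.09e-5 + 2.6e-18 * 2.9811e+13 = 9.840860e-05
Xe_eq = 5.970666e+11 / 9.840860e-05 = 6.0672e+15 /cm^3

6.0672e+15


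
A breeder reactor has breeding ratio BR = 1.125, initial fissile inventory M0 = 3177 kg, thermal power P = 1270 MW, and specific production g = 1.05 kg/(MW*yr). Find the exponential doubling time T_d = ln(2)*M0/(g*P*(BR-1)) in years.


Breeding gain G = BR - 1 = 1.125 - 1 = 0.125
Fissile production rate = g * P * G = 1.05 * 1270 * 0.125 = 166.6875 kg/yr
T_d = ln(2) * M0 / (g * P * G)
T_d = ln(2) * 3177 / 166.6875 = 13.211 yr

13.211


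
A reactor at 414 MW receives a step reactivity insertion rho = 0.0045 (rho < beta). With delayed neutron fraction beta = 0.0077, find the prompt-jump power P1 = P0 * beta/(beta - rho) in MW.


P1/P0 = beta / (beta - rho)
P1/P0 = 0.0077 / (0.0077 - 0.0045) = 2.406250
P1 = 414 * 2.406250 = 996.19 MW

996.19


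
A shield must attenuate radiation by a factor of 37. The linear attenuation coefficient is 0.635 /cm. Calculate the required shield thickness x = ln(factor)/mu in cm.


x = ln(factor) / mu
x = ln(37) / 0.635
x = 5.6865 cm

5.6865


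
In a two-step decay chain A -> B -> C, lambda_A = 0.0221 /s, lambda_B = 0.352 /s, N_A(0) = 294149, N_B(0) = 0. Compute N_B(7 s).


N_B(t) = lambda_A * N_A0 / (lambda_B - lambda_A) * [exp(-lambda_A*t) - exp(-lambda_B*t)]
exp(-0.0221*7) = 0.8566721; exp(-0.352*7) = 0.08509389
N_B = 0.0221 * 294149 / (0.352 - 0.0221) * (0.8566721 - 0.08509389)
N_B = 15204

15204


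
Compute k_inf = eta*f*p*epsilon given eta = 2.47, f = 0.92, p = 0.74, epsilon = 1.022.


k_inf = eta * f * p * epsilon
k_inf = 2.47 * 0.92 * 0.74 * 1.022
k_inf = 1.7186

1.7186


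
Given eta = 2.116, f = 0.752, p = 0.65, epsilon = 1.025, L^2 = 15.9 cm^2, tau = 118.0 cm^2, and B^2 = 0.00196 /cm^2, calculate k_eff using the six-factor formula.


k_inf = eta*f*p*eps = 2.116*0.752*0.65*1.025 = 1.060158
P_TNL = 1/(1 + L^2*B^2) = 1/(1 + 15.9*0.00196) = 0.9697778
P_FNL = exp(-B^2*tau) = exp(-0.00196*118.0) = 0.7935173
k_eff = k_inf * P_TNL * P_FNL = 1.060158 * 0.9697778 * 0.7935173
k_eff = 0.81583

0.81583


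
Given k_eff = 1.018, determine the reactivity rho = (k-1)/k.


rho = (k_eff - 1) / k_eff
rho = (1.018 - 1) / 1.018
rho = 0.017682

0.017682


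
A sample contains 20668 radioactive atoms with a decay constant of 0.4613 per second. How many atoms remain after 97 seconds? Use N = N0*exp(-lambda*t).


N = N0 * exp(-lambda * t)
N = 20668 * exp(-0.4613 * 97)
N = 7.6263e-16

7.6263e-16


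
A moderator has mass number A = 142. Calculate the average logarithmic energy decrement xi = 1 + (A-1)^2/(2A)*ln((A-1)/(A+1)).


xi = 1 + (A-1)^2/(2A) * ln((A-1)/(A+1))
xi = 1 + (142-1)^2/(2*142) * ln((142-1)/(142 +1))
xi = 0.014019

0.014019


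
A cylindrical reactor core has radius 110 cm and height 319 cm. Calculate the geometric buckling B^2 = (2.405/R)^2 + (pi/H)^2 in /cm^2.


B^2 = (2.405/R)^2 + (pi/H)^2
B^2 = (2.405/110)^2 + (pi/319)^2
B^2 = 5.7501e-04 /cm^2

5.7501e-04


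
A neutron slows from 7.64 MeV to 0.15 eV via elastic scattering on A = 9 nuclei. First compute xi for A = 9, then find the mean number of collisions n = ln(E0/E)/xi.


xi = 1 + (A-1)^2/(2A)*ln((A-1)/(A+1)) = 0.2066007 (for A = 9)
n = ln(E0/E) / xi
n = ln(7.64e6 / 0.15) / 0.2066007
n = ln(5.093333e+07) / 0.2066007 = 85.895

85.895


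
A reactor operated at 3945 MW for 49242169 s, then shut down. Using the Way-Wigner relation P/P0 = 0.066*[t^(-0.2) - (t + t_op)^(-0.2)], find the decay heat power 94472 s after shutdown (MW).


P/P0 = 0.066 * [t^(-0.2) - (t + t_op)^(-0.2)]
P/P0 = 0.066 * [94472^(-0.2) - (94472 + 49242169)^(-0.2)]
P/P0 = 0.066 * [0.1011438 - 0.02893118] = 0.004766033
P = 3945 * 0.004766033 = 18.802 MW

18.802


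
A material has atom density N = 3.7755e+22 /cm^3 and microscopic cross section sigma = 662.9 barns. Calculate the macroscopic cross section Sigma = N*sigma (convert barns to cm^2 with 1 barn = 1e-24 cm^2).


Sigma = N * sigma_barns * 1e-24
Sigma = 3.7755e+22 * 662.9 * 1e-24
Sigma = 25.028 /cm

25.028


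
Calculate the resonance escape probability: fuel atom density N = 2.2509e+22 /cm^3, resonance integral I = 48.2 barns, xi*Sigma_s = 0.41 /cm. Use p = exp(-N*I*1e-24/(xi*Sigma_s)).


p = exp(-N * I * 1e-24 / (xi*Sigma_s))
p = exp(-2.2509e+22 * 48.2 * 1e-24 / 0.41)
p = 0.070922

0.070922


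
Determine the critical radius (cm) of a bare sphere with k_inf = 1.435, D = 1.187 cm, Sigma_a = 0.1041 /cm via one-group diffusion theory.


L^2 = D / Sigma_a = 1.187 / 0.1041 = 11.40250 cm^2
B_m^2 = (k_inf - 1) / L^2 = (1.435 - 1) / 11.40250 = 0.03814953 /cm^2
For a bare sphere: B_g = pi/R, so R_c = pi / sqrt(B_m^2)
R_c = pi / sqrt(0.03814953) = 16.084 cm

16.084


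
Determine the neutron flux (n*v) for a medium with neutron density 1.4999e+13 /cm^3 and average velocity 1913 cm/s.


phi = n * v
phi = 1.4999e+13 * 1913
phi = 2.8693e+16 /cm^2/s

2.8693e+16


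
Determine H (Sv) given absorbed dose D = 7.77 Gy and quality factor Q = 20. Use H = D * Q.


H = D * Q
H = 7.77 * 20
H = 155.40 Sv

155.40


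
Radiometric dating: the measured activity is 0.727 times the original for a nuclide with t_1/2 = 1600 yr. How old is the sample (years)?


lambda = ln(2) / t_half = ln(2) / 1600 = 4.332170e-04 /yr
t = -ln(A/A0) / lambda
t = -ln(0.727) / 4.332170e-04
t = 735.96 yr

735.96


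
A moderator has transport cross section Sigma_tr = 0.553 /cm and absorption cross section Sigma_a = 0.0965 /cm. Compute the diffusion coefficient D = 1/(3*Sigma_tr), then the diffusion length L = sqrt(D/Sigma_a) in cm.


D = 1 / (3 * Sigma_tr) = 1 / (3 * 0.553) = 0.6027728 cm
L = sqrt(D / Sigma_a)
L = sqrt(0.6027728 / 0.0965)
L = 2.4993 cm

2.4993


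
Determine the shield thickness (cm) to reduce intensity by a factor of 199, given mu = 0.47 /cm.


x = ln(factor) / mu
x = ln(199) / 0.47
x = 11.262 cm

11.262


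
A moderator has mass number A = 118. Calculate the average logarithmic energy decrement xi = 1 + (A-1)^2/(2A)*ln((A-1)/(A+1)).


xi = 1 + (A-1)^2/(2A) * ln((A-1)/(A+1))
xi = 1 + (118-1)^2/(2*118) * ln((118-1)/(118 +1))
xi = 0.016854

0.016854


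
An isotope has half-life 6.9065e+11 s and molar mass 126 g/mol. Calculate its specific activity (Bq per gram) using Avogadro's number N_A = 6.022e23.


lambda = ln(2) / t_half = ln(2) / 6.9065e+11 = 1.003616e-12 /s
SA = lambda * N_A / M
SA = 1.003616e-12 * 6.022e23 / 126
SA = 4.7966e+09 Bq/g

4.7966e+09


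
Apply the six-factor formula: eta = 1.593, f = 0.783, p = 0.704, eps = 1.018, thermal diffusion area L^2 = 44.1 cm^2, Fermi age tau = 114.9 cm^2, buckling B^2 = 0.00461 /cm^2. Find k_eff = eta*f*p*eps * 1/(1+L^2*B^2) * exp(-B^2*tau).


k_inf = eta*f*p*eps = 1.593*0.783*0.704*1.018 = 0.8939186
P_TNL = 1/(1 + L^2*B^2) = 1/(1 + 44.1*0.00461) = 0.8310473
P_FNL = exp(-B^2*tau) = exp(-0.00461*114.9) = 0.5887881
k_eff = k_inf * P_TNL * P_FNL = 0.8939186 * 0.8310473 * 0.5887881
k_eff = 0.43740

0.43740


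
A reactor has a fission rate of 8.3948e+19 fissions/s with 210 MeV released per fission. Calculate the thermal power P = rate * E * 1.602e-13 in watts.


P = fission_rate * E_MeV * 1.602e-13
P = 8.3948e+19 * 210 * 1.602e-13
P = 2.8242e+09 W

2.8242e+09


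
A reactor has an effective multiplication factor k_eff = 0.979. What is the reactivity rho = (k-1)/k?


rho = (k_eff - 1) / k_eff
rho = (0.979 - 1) / 0.979
rho = -0.021450

-0.021450


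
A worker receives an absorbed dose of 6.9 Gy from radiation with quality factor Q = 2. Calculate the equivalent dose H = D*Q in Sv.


H = D * Q
H = 6.9 * 2
H = 13.800 Sv

13.800


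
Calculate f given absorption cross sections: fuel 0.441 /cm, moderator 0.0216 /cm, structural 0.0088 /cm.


f = Sigma_a_fuel / (Sigma_a_fuel + Sigma_a_mod + Sigma_a_other)
f = 0.441 / (0.441 + 0.0216 + 0.0088)
f = 0.93551

0.93551


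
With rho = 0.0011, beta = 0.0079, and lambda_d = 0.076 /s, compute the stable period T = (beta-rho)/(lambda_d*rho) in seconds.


T = (beta - rho) / (lambda_d * rho)
T = (0.0079 - 0.0011) / (0.076 * 0.0011)
T = 81.340 s

81.340


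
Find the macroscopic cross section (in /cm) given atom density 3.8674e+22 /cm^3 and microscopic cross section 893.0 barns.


Sigma = N * sigma_barns * 1e-24
Sigma = 3.8674e+22 * 893.0 * 1e-24
Sigma = 34.536 /cm

34.536


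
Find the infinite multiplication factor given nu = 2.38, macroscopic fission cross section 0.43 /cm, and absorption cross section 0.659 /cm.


k_inf = nu * Sigma_f / Sigma_a
k_inf = 2.38 * 0.43 / 0.659
k_inf = 1.5530

1.5530


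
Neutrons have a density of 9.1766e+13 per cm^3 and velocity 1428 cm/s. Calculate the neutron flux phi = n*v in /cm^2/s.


phi = n * v
phi = 9.1766e+13 * 1428
phi = 1.3104e+17 /cm^2/s

1.3104e+17


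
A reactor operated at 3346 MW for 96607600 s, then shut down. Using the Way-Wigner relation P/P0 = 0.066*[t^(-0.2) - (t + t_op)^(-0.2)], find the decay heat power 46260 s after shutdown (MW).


P/P0 = 0.066 * [t^(-0.2) - (t + t_op)^(-0.2)]
P/P0 = 0.066 * [46260^(-0.2) - (46260 + 96607600)^(-0.2)]
P/P0 = 0.066 * [0.1166699 - 0.02529043] = 0.006031045
P = 3346 * 0.006031045 = 20.180 MW

20.180


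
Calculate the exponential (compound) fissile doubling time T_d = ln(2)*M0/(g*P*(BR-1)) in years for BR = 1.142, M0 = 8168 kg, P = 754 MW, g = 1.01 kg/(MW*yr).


Breeding gain G = BR - 1 = 1.142 - 1 = 0.142
Fissile production rate = g * P * G = 1.01 * 754 * 0.142 = 108.13868 kg/yr
T_d = ln(2) * M0 / (g * P * G)
T_d = ln(2) * 8168 / 108.13868 = 52.355 yr

52.355


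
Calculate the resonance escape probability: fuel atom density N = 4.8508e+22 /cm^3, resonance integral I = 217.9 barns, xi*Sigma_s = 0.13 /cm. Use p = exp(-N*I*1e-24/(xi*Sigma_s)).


p = exp(-N * I * 1e-24 / (xi*Sigma_s))
p = exp(-4.8508e+22 * 217.9 * 1e-24 / 0.13)
p = 4.8851e-36

4.8851e-36


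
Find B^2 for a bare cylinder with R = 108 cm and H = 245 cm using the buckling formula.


B^2 = (2.405/R)^2 + (pi/H)^2
B^2 = (2.405/108)^2 + (pi/245)^2
B^2 = 6.6031e-04 /cm^2

6.6031e-04


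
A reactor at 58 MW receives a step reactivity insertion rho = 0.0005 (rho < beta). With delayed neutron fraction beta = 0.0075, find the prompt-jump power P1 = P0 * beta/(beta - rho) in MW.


P1/P0 = beta / (beta - rho)
P1/P0 = 0.0075 / (0.0075 - 0.0005) = 1.071429
P1 = 58 * 1.071429 = 62.143 MW

62.143


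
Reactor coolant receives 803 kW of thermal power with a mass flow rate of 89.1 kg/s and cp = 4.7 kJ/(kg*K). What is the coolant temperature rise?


dT = Q / (m_dot * cp)
dT = 803 / (89.1 * 4.7)
dT = 1.9175 C

1.9175


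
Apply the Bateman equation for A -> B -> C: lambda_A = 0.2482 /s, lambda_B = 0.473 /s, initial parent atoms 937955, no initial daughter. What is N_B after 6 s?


N_B(t) = lambda_A * N_A0 / (lambda_B - lambda_A) * [exp(-lambda_A*t) - exp(-lambda_B*t)]
exp(-0.2482*6) = 0.2255530; exp(-0.473*6) = 0.05854263
N_B = 0.2482 * 937955 / (0.473 - 0.2482) * (0.2255530 - 0.05854263)
N_B = 172954

172954


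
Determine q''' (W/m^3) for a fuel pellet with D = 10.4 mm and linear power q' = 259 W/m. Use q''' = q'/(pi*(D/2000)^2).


r = D / 2 / 1000 = 10.4 / 2 / 1000 = 0.0052 m
q''' = q' / (pi * r^2)
q''' = 259 / (pi * 0.0052^2)
q''' = 3.0489e+06 W/m^3

3.0489e+06


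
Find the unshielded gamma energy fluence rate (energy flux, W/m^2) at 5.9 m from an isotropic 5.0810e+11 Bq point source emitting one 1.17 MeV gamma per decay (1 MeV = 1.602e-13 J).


psi = A * E * 1.602e-13 / (4*pi*r^2)
psi = 5.0810e+11 * 1.17 * 1.602e-13 / (4*pi*5.9^2)
psi = 2.1771e-04 W/m^2

2.1771e-04


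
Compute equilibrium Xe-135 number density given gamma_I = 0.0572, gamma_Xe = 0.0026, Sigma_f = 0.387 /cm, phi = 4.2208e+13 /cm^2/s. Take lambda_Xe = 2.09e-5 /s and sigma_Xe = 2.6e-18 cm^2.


Xe_eq = (gamma_I + gamma_Xe) * Sigma_f * phi / (lambda_Xe + sigma_Xe * phi)
Numerator = (0.0572 + 0.0026) * 0.387 * 4.2208e+13 = 9.768029e+11
Denominator = 2.09e-5 + 2.6e-18 * 4.2208e+13 = 1.306408e-04
Xe_eq = 9.768029e+11 / 1.306408e-04 = 7.4770e+15 /cm^3

7.4770e+15


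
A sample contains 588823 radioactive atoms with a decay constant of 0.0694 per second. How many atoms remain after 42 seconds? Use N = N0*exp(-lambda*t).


N = N0 * exp(-lambda * t)
N = 588823 * exp(-0.0694 * 42)
N = 31923

31923


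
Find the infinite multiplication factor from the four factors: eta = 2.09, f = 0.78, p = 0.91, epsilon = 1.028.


k_inf = eta * f * p * epsilon
k_inf = 2.09 * 0.78 * 0.91 * 1.028
k_inf = 1.5250

1.5250


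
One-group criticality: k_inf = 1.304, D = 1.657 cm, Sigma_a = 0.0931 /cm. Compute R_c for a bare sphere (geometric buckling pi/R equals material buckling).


L^2 = D / Sigma_a = 1.657 / 0.0931 = 17.79807 cm^2
B_m^2 = (k_inf - 1) / L^2 = (1.304 - 1) / 17.79807 = 0.01708050 /cm^2
For a bare sphere: B_g = pi/R, so R_c = pi / sqrt(B_m^2)
R_c = pi / sqrt(0.01708050) = 24.038 cm

24.038


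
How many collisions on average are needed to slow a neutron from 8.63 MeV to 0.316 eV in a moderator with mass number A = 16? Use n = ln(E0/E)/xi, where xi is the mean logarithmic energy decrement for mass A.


xi = 1 + (A-1)^2/(2A)*ln((A-1)/(A+1)) = 0.1199467 (for A = 16)
n = ln(E0/E) / xi
n = ln(8.63e6 / 0.316) / 0.1199467
n = ln(2.731013e+07) / 0.1199467 = 142.75

142.75


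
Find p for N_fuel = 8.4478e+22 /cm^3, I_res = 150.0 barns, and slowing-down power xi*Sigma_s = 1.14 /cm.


p = exp(-N * I * 1e-24 / (xi*Sigma_s))
p = exp(-8.4478e+22 * 150.0 * 1e-24 / 1.14)
p = 1.4879e-05

1.4879e-05


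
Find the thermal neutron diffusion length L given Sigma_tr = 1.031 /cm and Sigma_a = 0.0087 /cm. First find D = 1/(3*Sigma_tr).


D = 1 / (3 * Sigma_tr) = 1 / (3 * 1.031) = 0.3233107 cm
L = sqrt(D / Sigma_a)
L = sqrt(0.3233107 / 0.0087)
L = 6.0961 cm

6.0961


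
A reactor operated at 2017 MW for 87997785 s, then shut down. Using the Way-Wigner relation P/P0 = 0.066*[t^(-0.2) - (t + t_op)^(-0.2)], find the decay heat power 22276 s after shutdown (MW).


P/P0 = 0.066 * [t^(-0.2) - (t + t_op)^(-0.2)]
P/P0 = 0.066 * [22276^(-0.2) - (22276 + 87997785)^(-0.2)]
P/P0 = 0.066 * [0.1350307 - 0.02576818] = 0.007211326
P = 2017 * 0.007211326 = 14.545 MW

14.545


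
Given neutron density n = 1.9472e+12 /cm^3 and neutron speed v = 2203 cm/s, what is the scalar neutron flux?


phi = n * v
phi = 1.9472e+12 * 2203
phi = 4.2897e+15 /cm^2/s

4.2897e+15


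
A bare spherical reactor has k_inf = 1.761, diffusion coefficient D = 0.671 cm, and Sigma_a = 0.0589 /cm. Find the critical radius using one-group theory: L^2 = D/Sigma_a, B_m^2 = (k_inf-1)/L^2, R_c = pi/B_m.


L^2 = D / Sigma_a = 0.671 / 0.0589 = 11.39219 cm^2
B_m^2 = (k_inf - 1) / L^2 = (1.761 - 1) / 11.39219 = 0.06680015 /cm^2
For a bare sphere: B_g = pi/R, so R_c = pi / sqrt(B_m^2)
R_c = pi / sqrt(0.06680015) = 12.155 cm

12.155


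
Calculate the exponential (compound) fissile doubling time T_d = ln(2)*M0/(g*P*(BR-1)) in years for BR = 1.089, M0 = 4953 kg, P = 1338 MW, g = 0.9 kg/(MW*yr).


Breeding gain G = BR - 1 = 1.089 - 1 = 0.089
Fissile production rate = g * P * G = 0.9 * 1338 * 0.089 = 107.1738 kg/yr
T_d = ln(2) * M0 / (g * P * G)
T_d = ln(2) * 4953 / 107.1738 = 32.034 yr

32.034


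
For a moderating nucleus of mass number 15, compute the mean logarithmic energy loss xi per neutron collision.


xi = 1 + (A-1)^2/(2A) * ln((A-1)/(A+1))
xi = 1 + (15-1)^2/(2*15) * ln((15-1)/(15 +1))
xi = 0.12759

0.12759


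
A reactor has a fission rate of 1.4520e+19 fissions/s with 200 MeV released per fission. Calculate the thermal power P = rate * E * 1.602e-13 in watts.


P = fission_rate * E_MeV * 1.602e-13
P = 1.4520e+19 * 200 * 1.602e-13
P = 4.6522e+08 W

4.6522e+08


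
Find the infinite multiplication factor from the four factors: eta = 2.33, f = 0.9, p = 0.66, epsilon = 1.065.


k_inf = eta * f * p * epsilon
k_inf = 2.33 * 0.9 * 0.66 * 1.065
k_inf = 1.4740

1.4740


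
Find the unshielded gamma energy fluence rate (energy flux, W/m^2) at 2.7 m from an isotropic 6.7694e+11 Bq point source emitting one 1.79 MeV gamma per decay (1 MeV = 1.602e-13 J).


psi = A * E * 1.602e-13 / (4*pi*r^2)
psi = 6.7694e+11 * 1.79 * 1.602e-13 / (4*pi*2.7^2)
psi = 0.0021190 W/m^2

0.0021190


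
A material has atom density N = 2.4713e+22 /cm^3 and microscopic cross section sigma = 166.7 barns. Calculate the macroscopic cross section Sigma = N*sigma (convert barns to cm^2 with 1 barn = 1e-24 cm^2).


Sigma = N * sigma_barns * 1e-24
Sigma = 2.4713e+22 * 166.7 * 1e-24
Sigma = 4.1197 /cm

4.1197


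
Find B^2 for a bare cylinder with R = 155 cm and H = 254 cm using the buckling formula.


B^2 = (2.405/R)^2 + (pi/H)^2
B^2 = (2.405/155)^2 + (pi/254)^2
B^2 = 3.9373e-04 /cm^2

3.9373e-04


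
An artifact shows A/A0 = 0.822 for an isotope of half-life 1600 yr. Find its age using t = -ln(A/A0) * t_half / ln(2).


lambda = ln(2) / t_half = ln(2) / 1600 = 4.332170e-04 /yr
t = -ln(A/A0) / lambda
t = -ln(0.822) / 4.332170e-04
t = 452.46 yr

452.46


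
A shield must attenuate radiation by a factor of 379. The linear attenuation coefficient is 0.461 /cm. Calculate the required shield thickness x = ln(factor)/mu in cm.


x = ln(factor) / mu
x = ln(379) / 0.461
x = 12.880 cm

12.880


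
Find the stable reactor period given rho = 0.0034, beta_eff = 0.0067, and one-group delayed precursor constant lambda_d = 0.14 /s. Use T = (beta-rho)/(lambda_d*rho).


T = (beta - rho) / (lambda_d * rho)
T = (0.0067 - 0.0034) / (0.14 * 0.0034)
T = 6.9328 s

6.9328


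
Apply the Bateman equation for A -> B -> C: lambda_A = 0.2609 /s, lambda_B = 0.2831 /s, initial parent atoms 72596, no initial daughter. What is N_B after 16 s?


N_B(t) = lambda_A * N_A0 / (lambda_B - lambda_A) * [exp(-lambda_A*t) - exp(-lambda_B*t)]
exp(-0.2609*16) = 0.01538442; exp(-0.2831*16) = 0.01078499
N_B = 0.2609 * 72596 / (0.2831 - 0.2609) * (0.01538442 - 0.01078499)
N_B = 3924.1

3924.1


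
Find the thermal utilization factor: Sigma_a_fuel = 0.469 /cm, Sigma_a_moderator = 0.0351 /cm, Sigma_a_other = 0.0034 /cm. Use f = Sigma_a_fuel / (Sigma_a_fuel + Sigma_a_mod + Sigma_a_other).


f = Sigma_a_fuel / (Sigma_a_fuel + Sigma_a_mod + Sigma_a_other)
f = 0.469 / (0.469 + 0.0351 + 0.0034)
f = 0.92414

0.92414


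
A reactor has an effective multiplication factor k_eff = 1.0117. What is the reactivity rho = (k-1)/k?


rho = (k_eff - 1) / k_eff
rho = (1.0117 - 1) / 1.0117
rho = 0.011565

0.011565


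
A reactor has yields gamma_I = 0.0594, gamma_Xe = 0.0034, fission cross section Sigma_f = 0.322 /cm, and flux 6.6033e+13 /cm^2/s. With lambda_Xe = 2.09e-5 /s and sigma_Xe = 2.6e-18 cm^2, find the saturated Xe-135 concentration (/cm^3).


Xe_eq = (gamma_I + gamma_Xe) * Sigma_f * phi / (lambda_Xe + sigma_Xe * phi)
Numerator = (0.0594 + 0.0034) * 0.322 * 6.6033e+13 = 1.335293e+12
Denominator = 2.09e-5 + 2.6e-18 * 6.6033e+13 = 1.925858e-04
Xe_eq = 1.335293e+12 / 1.925858e-04 = 6.9335e+15 /cm^3

6.9335e+15


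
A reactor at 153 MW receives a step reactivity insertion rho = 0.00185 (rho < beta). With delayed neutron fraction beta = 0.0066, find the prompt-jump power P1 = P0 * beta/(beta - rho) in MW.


P1/P0 = beta / (beta - rho)
P1/P0 = 0.0066 / (0.0066 - 0.00185) = 1.389474
P1 = 153 * 1.389474 = 212.59 MW

212.59


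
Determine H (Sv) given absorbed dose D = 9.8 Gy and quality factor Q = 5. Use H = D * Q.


H = D * Q
H = 9.8 * 5
H = 49.000 Sv

49.000


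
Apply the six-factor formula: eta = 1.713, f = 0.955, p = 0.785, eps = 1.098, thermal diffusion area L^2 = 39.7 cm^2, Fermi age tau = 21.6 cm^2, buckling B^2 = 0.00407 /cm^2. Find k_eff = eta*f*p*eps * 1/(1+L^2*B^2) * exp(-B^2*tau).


k_inf = eta*f*p*eps = 1.713*0.955*0.785*1.098 = 1.410044
P_TNL = 1/(1 + L^2*B^2) = 1/(1 + 39.7*0.00407) = 0.8608971
P_FNL = exp(-B^2*tau) = exp(-0.00407*21.6) = 0.9158415
k_eff = k_inf * P_TNL * P_FNL = 1.410044 * 0.8608971 * 0.9158415
k_eff = 1.1117

1.1117
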